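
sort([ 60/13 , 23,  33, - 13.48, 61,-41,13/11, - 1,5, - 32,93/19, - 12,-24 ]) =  [ - 41, - 32, - 24, - 13.48, -12, - 1,13/11,60/13,  93/19,5,23,  33,61]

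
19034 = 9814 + 9220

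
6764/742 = 3382/371 = 9.12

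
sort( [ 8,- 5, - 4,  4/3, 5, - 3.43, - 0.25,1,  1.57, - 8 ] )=[-8 , - 5, -4, - 3.43,-0.25,1, 4/3, 1.57,5, 8]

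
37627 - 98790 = - 61163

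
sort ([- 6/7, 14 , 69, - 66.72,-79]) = [ - 79, - 66.72,  -  6/7 , 14,  69] 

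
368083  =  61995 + 306088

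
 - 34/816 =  - 1  +  23/24 = -0.04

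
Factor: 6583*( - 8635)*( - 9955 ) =565884060775 = 5^2 *11^2* 29^1*157^1*181^1*227^1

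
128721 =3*42907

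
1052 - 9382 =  - 8330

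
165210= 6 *27535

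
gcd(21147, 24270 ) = 3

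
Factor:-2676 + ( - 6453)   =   - 3^1*17^1*179^1 = - 9129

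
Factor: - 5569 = -5569^1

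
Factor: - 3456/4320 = -4/5= - 2^2*5^( - 1 ) 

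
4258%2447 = 1811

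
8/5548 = 2/1387 = 0.00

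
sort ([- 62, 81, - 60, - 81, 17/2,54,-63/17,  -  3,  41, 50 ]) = [  -  81,-62,-60, - 63/17, - 3, 17/2,41 , 50, 54,  81 ]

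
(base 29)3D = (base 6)244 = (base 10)100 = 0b1100100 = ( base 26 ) 3M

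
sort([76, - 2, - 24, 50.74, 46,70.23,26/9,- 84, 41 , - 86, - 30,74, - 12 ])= [  -  86, - 84, - 30, - 24, - 12, - 2,  26/9, 41, 46,  50.74, 70.23,74,76] 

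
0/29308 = 0= 0.00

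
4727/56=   4727/56 = 84.41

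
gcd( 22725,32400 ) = 225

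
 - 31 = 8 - 39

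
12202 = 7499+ 4703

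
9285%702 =159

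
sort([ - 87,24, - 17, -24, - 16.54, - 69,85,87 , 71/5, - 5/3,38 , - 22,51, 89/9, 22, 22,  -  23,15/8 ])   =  [ - 87, - 69, - 24,-23, - 22, - 17, - 16.54 ,-5/3, 15/8,89/9 , 71/5,22, 22,24,38,51 , 85,87] 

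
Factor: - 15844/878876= -17^1* 23^( - 1)*41^( -1) = - 17/943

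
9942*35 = 347970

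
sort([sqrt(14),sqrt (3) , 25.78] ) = [ sqrt( 3 ), sqrt(14 ), 25.78 ]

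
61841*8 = 494728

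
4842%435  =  57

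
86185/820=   17237/164=105.10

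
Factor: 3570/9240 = 17/44 = 2^( - 2 )*11^( - 1)*17^1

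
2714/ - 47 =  - 2714/47 = - 57.74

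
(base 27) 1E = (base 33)18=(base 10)41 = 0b101001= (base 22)1J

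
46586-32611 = 13975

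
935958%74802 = 38334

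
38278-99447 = -61169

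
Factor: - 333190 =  - 2^1*5^1*11^1*13^1*233^1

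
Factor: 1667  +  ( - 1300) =367 = 367^1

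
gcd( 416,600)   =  8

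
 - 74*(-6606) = 488844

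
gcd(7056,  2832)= 48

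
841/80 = 841/80 = 10.51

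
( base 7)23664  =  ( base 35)51b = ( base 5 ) 144141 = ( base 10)6171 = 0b1100000011011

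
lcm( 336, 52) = 4368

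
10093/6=1682 + 1/6 = 1682.17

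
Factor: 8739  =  3^2*971^1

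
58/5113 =58/5113 =0.01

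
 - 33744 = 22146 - 55890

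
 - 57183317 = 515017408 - 572200725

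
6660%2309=2042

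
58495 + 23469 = 81964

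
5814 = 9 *646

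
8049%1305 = 219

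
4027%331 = 55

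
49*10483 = 513667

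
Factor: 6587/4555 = 5^( - 1) * 7^1*911^( - 1 )*941^1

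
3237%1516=205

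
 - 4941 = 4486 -9427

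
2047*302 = 618194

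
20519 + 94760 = 115279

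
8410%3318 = 1774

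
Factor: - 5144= -2^3*643^1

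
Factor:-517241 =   -  517241^1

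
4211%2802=1409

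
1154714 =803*1438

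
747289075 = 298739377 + 448549698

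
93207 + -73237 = 19970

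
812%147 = 77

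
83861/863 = 97 +150/863 =97.17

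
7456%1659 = 820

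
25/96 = 25/96 = 0.26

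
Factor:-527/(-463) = 17^1*31^1*463^( - 1)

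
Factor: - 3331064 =-2^3*11^1*37853^1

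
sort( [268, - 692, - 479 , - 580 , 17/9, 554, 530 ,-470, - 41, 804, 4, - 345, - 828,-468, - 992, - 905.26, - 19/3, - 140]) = [ - 992, - 905.26, - 828, - 692, - 580, - 479,  -  470, - 468, - 345, - 140, - 41, - 19/3 , 17/9, 4, 268, 530, 554, 804 ]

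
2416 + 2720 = 5136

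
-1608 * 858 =-1379664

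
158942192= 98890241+60051951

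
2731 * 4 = 10924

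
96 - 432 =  - 336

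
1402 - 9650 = -8248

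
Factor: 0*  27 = 0^1 = 0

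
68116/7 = 68116/7 = 9730.86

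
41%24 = 17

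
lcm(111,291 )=10767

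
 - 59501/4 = - 59501/4 = -14875.25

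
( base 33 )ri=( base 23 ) 1GC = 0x38d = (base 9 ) 1220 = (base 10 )909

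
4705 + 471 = 5176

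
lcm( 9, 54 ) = 54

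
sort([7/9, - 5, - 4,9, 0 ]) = [ - 5, - 4, 0, 7/9, 9 ] 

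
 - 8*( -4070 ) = 32560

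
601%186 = 43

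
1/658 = 1/658 = 0.00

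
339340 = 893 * 380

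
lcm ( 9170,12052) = 421820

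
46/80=23/40 = 0.57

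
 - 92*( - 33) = 3036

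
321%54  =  51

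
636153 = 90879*7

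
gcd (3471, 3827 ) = 89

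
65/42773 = 65/42773  =  0.00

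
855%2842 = 855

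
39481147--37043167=76524314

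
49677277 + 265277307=314954584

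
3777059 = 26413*143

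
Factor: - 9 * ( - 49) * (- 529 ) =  - 233289=   - 3^2*7^2*23^2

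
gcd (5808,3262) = 2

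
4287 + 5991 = 10278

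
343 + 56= 399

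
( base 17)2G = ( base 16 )32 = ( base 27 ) 1n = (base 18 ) 2E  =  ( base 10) 50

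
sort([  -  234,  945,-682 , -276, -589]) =[ - 682,-589, - 276,-234, 945 ]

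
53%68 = 53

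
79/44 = 1 + 35/44  =  1.80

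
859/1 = 859=859.00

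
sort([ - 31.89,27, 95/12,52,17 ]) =[-31.89,  95/12, 17,27 , 52]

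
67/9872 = 67/9872  =  0.01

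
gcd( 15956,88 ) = 4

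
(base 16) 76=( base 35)3d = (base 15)7D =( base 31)3p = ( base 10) 118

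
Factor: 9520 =2^4*5^1*7^1*17^1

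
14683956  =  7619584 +7064372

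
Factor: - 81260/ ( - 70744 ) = 2^( - 1 ) * 5^1*17^1*37^ ( - 1) = 85/74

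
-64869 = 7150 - 72019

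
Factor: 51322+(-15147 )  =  5^2 * 1447^1 = 36175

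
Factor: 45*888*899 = 35924040 = 2^3 * 3^3 * 5^1* 29^1*31^1*37^1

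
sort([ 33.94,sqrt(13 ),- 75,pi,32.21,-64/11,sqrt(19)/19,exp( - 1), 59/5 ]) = [ - 75, - 64/11, sqrt( 19)/19,exp( - 1),pi,sqrt( 13 ), 59/5,32.21,  33.94 ] 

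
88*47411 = 4172168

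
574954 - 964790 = -389836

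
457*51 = 23307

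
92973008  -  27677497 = 65295511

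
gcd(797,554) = 1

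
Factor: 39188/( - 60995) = -2^2*5^ ( - 1 )*11^( - 1) *97^1*101^1*1109^( - 1)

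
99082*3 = 297246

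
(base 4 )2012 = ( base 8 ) 206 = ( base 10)134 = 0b10000110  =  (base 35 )3T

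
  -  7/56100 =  - 1 + 56093/56100 = -0.00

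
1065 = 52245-51180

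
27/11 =27/11  =  2.45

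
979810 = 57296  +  922514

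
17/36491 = 17/36491=0.00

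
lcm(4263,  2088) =102312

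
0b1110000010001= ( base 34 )67b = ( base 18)1433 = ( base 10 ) 7185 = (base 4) 1300101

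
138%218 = 138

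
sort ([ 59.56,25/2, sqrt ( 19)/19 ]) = [sqrt( 19)/19, 25/2, 59.56]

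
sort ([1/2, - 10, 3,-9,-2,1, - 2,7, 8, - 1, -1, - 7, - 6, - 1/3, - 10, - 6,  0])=[ - 10, - 10, -9, - 7, - 6, - 6,- 2, - 2, - 1 , - 1, - 1/3,0, 1/2,1,3, 7, 8 ]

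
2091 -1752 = 339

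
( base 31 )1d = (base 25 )1J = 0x2C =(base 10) 44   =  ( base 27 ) 1h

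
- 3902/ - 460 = 8 +111/230 = 8.48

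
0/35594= 0 = 0.00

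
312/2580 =26/215 = 0.12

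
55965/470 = 11193/94 = 119.07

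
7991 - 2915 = 5076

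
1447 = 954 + 493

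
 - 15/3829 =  - 1 + 3814/3829 =- 0.00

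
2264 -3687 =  - 1423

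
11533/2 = 5766+ 1/2 = 5766.50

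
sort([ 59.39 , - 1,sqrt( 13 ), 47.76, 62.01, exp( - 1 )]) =[ - 1, exp(-1 ),sqrt( 13), 47.76, 59.39 , 62.01] 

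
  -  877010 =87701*( - 10 )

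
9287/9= 1031 + 8/9 = 1031.89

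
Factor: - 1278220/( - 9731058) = 639110/4865529 = 2^1*3^(  -  1 )*5^1 * 79^1*809^1*1621843^(-1)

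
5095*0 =0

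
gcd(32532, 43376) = 10844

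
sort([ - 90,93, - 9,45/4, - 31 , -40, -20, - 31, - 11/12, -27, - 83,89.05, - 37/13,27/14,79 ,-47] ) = [ - 90, - 83, - 47,  -  40, - 31, - 31,-27, - 20,-9, - 37/13 , - 11/12,27/14,45/4, 79 , 89.05,93 ] 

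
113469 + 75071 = 188540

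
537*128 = 68736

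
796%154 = 26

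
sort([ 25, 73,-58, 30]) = [ - 58 , 25,30,73 ]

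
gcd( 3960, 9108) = 396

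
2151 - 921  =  1230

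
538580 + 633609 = 1172189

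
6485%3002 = 481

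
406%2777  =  406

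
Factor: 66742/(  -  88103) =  - 2^1*13^1*17^1*19^( - 1 )*151^1*4637^( - 1) 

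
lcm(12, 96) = 96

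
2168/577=2168/577 = 3.76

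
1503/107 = 14 + 5/107=14.05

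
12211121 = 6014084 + 6197037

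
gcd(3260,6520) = 3260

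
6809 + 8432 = 15241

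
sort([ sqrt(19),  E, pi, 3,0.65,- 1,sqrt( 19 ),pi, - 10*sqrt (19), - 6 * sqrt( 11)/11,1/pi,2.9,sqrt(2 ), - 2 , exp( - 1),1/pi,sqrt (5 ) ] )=[- 10*sqrt( 19), - 2,-6 * sqrt(11) /11, - 1,1/pi, 1/pi,exp(-1) , 0.65, sqrt( 2 ), sqrt( 5 ),E , 2.9,3, pi, pi, sqrt (19 ), sqrt(19 )]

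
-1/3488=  - 1 + 3487/3488= -0.00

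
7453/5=7453/5 = 1490.60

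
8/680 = 1/85 = 0.01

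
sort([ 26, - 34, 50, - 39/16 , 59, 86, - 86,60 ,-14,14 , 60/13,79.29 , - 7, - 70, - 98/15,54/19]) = [ - 86,  -  70, - 34, - 14, - 7,-98/15, - 39/16, 54/19,60/13,  14,  26 , 50,59,60,79.29, 86 ]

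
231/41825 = 33/5975 = 0.01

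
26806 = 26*1031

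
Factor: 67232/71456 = 7^ ( - 1 )*29^(-1)*191^1=191/203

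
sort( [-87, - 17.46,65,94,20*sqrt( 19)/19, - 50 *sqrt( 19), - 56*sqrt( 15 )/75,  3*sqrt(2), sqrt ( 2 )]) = [ -50*sqrt( 19), -87, - 17.46, - 56*sqrt (15)/75, sqrt( 2),3 *sqrt ( 2),20*sqrt(19 ) /19,  65,94]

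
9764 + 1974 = 11738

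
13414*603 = 8088642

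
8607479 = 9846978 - 1239499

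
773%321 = 131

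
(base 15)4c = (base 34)24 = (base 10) 72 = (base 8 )110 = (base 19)3f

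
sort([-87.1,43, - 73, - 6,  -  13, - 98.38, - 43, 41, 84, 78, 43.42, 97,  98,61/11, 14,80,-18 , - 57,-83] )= [-98.38,-87.1, - 83, - 73, - 57,-43, - 18, - 13  ,- 6, 61/11, 14, 41,43, 43.42,78, 80 , 84,97 , 98] 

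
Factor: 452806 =2^1*29^1*37^1 * 211^1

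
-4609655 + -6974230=-11583885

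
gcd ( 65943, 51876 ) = 9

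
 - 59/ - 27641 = 59/27641 = 0.00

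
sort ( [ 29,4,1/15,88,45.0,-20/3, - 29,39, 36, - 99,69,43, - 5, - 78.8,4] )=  [ -99, - 78.8, - 29, - 20/3, - 5, 1/15,4,4,29,36 , 39,43,45.0,69,88] 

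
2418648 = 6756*358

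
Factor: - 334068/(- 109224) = 2^(  -  1 )*3^( - 1 )*7^1*37^( - 1 )*97^1 = 679/222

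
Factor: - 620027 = -19^1 * 32633^1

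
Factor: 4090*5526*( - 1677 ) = -37902447180 = - 2^2*3^3*5^1*13^1 * 43^1*307^1 *409^1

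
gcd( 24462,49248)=162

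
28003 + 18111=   46114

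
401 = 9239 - 8838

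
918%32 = 22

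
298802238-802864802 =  - 504062564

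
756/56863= 756/56863 = 0.01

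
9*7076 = 63684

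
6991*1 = 6991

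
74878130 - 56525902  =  18352228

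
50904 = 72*707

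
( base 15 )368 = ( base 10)773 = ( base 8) 1405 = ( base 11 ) 643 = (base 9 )1048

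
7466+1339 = 8805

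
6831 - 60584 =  - 53753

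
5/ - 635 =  - 1 + 126/127= - 0.01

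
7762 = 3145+4617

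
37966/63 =37966/63 = 602.63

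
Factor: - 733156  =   - 2^2*183289^1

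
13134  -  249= 12885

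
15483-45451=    - 29968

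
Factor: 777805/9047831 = 5^1*7^1* 13^(-1 )* 71^1*313^1*479^(-1) * 1453^ ( - 1)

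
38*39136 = 1487168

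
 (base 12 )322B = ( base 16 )1583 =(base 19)f4g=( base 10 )5507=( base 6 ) 41255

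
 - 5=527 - 532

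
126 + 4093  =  4219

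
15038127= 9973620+5064507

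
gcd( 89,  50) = 1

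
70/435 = 14/87 = 0.16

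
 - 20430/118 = - 10215/59 = - 173.14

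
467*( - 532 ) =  - 248444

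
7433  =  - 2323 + 9756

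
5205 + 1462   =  6667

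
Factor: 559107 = 3^2* 23^1*37^1*73^1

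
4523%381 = 332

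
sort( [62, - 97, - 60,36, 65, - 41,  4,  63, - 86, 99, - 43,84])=[ - 97, - 86,-60, - 43, - 41, 4,36,62, 63,65,84,99 ]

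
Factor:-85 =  - 5^1*17^1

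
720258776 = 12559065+707699711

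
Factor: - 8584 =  - 2^3*29^1*37^1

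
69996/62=1128 + 30/31 = 1128.97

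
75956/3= 75956/3= 25318.67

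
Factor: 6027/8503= 3^1*7^2*11^( - 1)*41^1*773^( - 1)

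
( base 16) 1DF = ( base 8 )737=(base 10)479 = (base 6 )2115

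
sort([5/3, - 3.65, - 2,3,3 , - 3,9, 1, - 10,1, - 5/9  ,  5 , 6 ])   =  [ - 10, - 3.65, - 3,  -  2, - 5/9,1, 1,  5/3, 3 , 3,5,6, 9]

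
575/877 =575/877 = 0.66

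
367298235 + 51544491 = 418842726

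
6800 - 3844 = 2956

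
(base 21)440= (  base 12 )10a0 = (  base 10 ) 1848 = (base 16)738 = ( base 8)3470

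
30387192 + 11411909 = 41799101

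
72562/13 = 72562/13 = 5581.69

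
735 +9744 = 10479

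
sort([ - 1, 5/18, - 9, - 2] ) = [ - 9, - 2, - 1, 5/18]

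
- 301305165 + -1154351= - 302459516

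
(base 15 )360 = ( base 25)15f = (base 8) 1375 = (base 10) 765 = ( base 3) 1001100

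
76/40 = 19/10 = 1.90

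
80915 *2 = 161830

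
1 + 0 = 1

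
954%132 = 30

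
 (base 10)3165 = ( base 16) c5d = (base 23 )5ME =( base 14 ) 1221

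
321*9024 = 2896704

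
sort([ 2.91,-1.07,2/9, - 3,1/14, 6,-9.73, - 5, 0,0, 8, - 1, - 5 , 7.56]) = [ - 9.73, - 5, - 5 , - 3, - 1.07, - 1 , 0, 0, 1/14, 2/9, 2.91, 6, 7.56,8] 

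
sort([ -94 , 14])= [-94,14 ] 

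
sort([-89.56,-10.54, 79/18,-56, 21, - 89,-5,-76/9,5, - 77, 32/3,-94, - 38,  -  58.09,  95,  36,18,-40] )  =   [- 94, - 89.56,-89,-77,-58.09 , - 56 ,  -  40, - 38, - 10.54 , - 76/9, - 5, 79/18,5, 32/3,18, 21 , 36,95]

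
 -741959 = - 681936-60023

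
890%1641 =890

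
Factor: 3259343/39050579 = 43^(-1)*1039^1*3137^1*908153^ (  -  1)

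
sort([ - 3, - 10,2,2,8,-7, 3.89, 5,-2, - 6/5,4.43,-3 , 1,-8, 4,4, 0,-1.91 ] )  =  [-10, - 8,-7, - 3,-3, - 2, - 1.91,  -  6/5,  0,1,2 , 2,3.89, 4,4,4.43, 5,8] 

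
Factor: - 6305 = - 5^1*13^1*97^1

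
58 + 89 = 147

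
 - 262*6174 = -1617588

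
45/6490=9/1298 = 0.01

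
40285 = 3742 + 36543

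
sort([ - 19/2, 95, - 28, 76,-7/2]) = [ - 28, - 19/2, - 7/2,76,  95 ]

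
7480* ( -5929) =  - 44348920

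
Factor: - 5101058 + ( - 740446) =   -  5841504 = - 2^5*3^3*6761^1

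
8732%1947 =944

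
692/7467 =692/7467  =  0.09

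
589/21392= 589/21392 = 0.03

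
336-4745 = -4409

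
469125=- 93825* ( - 5)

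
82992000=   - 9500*( - 8736)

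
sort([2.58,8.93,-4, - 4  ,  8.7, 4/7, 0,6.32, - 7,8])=[  -  7, - 4, - 4,0 , 4/7,2.58 , 6.32,8,8.7 , 8.93] 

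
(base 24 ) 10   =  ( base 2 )11000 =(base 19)15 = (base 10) 24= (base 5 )44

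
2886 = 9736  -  6850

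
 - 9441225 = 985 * ( - 9585) 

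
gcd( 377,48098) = 1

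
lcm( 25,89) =2225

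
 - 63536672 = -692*91816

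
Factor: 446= 2^1 *223^1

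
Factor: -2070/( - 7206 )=3^1*5^1*23^1*1201^( - 1) = 345/1201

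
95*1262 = 119890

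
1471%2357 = 1471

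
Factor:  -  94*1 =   -  94= -2^1  *  47^1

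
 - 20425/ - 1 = 20425/1 = 20425.00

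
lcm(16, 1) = 16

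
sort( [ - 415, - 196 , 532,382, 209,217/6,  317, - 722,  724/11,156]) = [ - 722, - 415, - 196, 217/6, 724/11,  156, 209, 317 , 382, 532]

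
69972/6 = 11662 = 11662.00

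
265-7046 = -6781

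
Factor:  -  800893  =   - 29^1 * 27617^1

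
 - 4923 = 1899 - 6822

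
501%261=240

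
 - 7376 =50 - 7426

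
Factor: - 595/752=  -  2^ ( -4)*5^1*7^1*17^1 * 47^( - 1) 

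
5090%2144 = 802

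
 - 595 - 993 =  - 1588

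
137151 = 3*45717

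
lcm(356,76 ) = 6764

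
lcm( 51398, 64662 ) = 2004522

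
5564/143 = 38+10/11 = 38.91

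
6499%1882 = 853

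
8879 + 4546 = 13425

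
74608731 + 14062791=88671522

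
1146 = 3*382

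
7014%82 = 44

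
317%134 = 49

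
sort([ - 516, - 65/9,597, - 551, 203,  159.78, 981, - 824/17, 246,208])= [ - 551, - 516,-824/17,-65/9,159.78,  203,208, 246,  597,981]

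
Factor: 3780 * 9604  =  2^4 * 3^3*5^1* 7^5 = 36303120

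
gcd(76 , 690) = 2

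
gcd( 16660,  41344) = 68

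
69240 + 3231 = 72471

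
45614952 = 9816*4647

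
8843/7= 1263 + 2/7 = 1263.29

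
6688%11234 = 6688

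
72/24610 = 36/12305 = 0.00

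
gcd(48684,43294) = 2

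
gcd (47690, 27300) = 10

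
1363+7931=9294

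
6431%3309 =3122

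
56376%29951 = 26425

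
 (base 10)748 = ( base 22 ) 1C0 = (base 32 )nc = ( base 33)MM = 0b1011101100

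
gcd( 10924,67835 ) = 1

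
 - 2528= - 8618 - -6090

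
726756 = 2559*284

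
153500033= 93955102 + 59544931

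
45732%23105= 22627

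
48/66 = 8/11 = 0.73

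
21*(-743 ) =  - 15603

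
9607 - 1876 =7731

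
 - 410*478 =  - 195980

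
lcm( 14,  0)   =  0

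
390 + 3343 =3733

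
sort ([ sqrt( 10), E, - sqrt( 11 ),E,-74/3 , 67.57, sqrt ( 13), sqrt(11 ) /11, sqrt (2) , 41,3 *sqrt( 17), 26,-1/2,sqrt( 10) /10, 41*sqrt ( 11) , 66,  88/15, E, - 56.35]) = [ - 56.35, - 74/3 ,-sqrt( 11) ,-1/2,  sqrt (11 )/11,sqrt ( 10 ) /10,  sqrt( 2 ), E, E  ,  E, sqrt (10),sqrt( 13 ), 88/15 , 3*sqrt (17), 26, 41,66, 67.57 , 41*sqrt( 11 )]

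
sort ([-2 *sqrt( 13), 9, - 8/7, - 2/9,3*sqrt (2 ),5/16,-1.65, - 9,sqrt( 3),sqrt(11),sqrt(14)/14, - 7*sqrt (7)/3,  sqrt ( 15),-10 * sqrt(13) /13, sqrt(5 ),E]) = [  -  9, - 2*sqrt(13), - 7*sqrt( 7) /3, - 10* sqrt(  13)/13, - 1.65, - 8/7,-2/9, sqrt(14)/14, 5/16, sqrt( 3),sqrt(5),E, sqrt ( 11), sqrt( 15 ), 3*sqrt(2), 9 ]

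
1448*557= 806536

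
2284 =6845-4561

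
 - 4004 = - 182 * 22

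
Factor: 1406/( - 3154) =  - 37^1 * 83^( - 1 ) = -37/83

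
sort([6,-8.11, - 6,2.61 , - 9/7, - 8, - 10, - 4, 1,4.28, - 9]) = [ - 10, - 9, - 8.11, - 8,-6, - 4, - 9/7,1, 2.61,4.28,6]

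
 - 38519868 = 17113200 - 55633068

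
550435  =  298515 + 251920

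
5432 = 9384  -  3952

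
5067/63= 563/7 = 80.43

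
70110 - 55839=14271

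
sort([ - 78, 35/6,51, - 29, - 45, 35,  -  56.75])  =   [ - 78, - 56.75, -45, - 29, 35/6 , 35, 51]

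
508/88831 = 508/88831 = 0.01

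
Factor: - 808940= - 2^2 * 5^1 * 11^1 * 3677^1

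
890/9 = 98+8/9  =  98.89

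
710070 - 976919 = - 266849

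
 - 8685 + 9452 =767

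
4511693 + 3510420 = 8022113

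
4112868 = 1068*3851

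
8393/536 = 8393/536  =  15.66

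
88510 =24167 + 64343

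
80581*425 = 34246925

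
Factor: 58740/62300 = 33/35 = 3^1*5^(  -  1)*7^(-1)*11^1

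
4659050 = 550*8471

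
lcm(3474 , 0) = 0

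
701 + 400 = 1101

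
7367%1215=77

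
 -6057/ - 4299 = 2019/1433 = 1.41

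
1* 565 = 565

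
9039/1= 9039 = 9039.00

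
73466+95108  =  168574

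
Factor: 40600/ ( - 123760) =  - 145/442 = -2^ ( - 1 )*5^1*13^( - 1)*17^( - 1 )*29^1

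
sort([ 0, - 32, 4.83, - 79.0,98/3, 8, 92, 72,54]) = [ - 79.0, - 32,0, 4.83,  8,98/3,54,72, 92]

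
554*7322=4056388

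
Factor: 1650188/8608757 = 2^2*19^1*1499^( - 1 )*5743^( - 1 )*21713^1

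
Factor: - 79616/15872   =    -  2^(  -  1)*31^(-1)*311^1 = - 311/62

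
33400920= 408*81865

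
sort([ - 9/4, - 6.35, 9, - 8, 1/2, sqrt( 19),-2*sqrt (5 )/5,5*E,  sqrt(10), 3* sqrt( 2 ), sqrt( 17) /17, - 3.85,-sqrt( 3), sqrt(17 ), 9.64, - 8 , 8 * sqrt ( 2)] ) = [  -  8 , - 8,-6.35, - 3.85, - 9/4, - sqrt( 3),  -  2*sqrt( 5)/5,sqrt(17 )/17, 1/2,sqrt(10), sqrt(17 ), 3 * sqrt( 2 ),sqrt( 19), 9, 9.64,8*sqrt(2), 5*E]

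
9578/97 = 98 + 72/97 = 98.74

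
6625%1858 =1051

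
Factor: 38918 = 2^1*11^1*29^1*61^1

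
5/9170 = 1/1834  =  0.00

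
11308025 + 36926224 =48234249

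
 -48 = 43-91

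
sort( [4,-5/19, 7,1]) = [ - 5/19,1,  4, 7 ] 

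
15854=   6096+9758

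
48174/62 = 777 = 777.00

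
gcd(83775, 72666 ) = 3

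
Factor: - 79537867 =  - 307^1* 509^2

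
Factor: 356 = 2^2*89^1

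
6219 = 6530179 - 6523960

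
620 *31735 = 19675700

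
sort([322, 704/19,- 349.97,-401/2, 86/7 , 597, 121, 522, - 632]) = [-632,-349.97, - 401/2, 86/7, 704/19, 121,322, 522 , 597]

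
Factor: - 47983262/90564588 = -2^( - 1 ) * 3^( - 3)* 838561^( - 1 )*23991631^1=- 23991631/45282294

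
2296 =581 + 1715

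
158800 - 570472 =-411672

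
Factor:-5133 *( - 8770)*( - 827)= -2^1* 3^1*5^1*29^1*59^1*827^1*877^1=- 37228571070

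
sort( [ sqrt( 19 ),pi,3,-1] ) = [  -  1,3 , pi, sqrt(19 )]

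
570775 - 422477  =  148298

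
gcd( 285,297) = 3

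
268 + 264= 532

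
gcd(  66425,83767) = 1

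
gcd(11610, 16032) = 6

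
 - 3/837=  - 1/279 =- 0.00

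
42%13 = 3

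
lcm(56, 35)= 280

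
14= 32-18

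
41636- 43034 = -1398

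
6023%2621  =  781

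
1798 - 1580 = 218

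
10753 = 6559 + 4194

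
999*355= 354645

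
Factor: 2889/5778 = 2^ ( - 1) = 1/2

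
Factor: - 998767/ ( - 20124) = 2^ ( - 2)*3^(-2)*7^2*11^1*13^( - 1)*17^1*43^(-1 )*109^1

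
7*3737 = 26159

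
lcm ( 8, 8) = 8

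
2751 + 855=3606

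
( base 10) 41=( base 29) 1c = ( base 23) 1I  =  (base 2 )101001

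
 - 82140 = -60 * 1369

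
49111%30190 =18921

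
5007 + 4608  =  9615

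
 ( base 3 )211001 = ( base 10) 595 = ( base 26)MN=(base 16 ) 253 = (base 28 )L7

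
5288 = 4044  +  1244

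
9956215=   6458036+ 3498179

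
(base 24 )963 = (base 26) 7n1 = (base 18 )G83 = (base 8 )12323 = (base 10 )5331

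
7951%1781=827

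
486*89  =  43254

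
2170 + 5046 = 7216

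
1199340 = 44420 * 27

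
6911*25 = 172775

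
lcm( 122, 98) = 5978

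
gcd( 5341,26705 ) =5341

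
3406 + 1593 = 4999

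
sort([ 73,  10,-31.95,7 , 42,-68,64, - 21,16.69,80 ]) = [ - 68,-31.95, - 21, 7, 10,16.69,42,64 , 73 , 80]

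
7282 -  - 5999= 13281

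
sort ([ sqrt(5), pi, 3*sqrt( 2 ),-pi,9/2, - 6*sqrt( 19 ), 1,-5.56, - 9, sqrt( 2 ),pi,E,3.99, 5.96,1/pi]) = [ - 6 *sqrt ( 19), - 9, - 5.56,-pi,1/pi,1,sqrt(2),sqrt( 5 ),E,pi, pi,3.99,3 * sqrt(2),9/2,5.96 ] 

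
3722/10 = 1861/5 = 372.20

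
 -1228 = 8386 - 9614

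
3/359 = 3/359 = 0.01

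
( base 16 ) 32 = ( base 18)2E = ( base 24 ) 22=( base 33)1H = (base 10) 50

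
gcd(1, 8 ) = 1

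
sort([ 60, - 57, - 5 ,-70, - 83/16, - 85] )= [ - 85, - 70, - 57, - 83/16, - 5,60 ]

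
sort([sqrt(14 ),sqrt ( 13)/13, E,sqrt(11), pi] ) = [sqrt(13)/13,E,pi,sqrt(11 ),  sqrt( 14 ) ]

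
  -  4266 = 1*( - 4266 )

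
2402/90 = 26  +  31/45= 26.69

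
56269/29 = 1940 + 9/29 = 1940.31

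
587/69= 8+35/69 = 8.51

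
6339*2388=15137532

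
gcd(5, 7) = 1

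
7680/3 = 2560=2560.00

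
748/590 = 1 + 79/295=1.27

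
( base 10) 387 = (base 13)23a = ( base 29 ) DA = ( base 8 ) 603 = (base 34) BD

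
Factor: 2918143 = 1301^1*2243^1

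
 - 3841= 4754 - 8595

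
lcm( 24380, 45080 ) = 2389240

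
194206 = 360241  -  166035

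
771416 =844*914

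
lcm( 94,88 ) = 4136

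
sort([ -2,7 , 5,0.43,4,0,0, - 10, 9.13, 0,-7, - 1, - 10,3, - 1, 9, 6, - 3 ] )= [  -  10, -10,-7, - 3,-2,-1, -1, 0,  0,0,0.43,3, 4,5,6, 7,9,9.13]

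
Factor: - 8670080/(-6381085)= 1734016/1276217 = 2^7*19^1*23^1*31^1*229^( - 1)*5573^(  -  1) 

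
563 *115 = 64745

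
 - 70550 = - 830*85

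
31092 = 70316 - 39224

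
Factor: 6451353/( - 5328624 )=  - 2^ ( - 4)*3^2*7^( - 1)*15859^( - 1)*238939^1 = - 2150451/1776208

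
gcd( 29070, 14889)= 3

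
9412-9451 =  - 39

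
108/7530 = 18/1255 = 0.01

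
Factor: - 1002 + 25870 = 2^2* 6217^1 =24868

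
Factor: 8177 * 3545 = 28987465 = 5^1*13^1*17^1*37^1*709^1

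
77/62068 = 77/62068 =0.00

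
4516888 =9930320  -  5413432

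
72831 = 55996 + 16835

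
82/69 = 1 + 13/69  =  1.19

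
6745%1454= 929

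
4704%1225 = 1029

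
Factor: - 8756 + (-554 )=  - 2^1 * 5^1*7^2 * 19^1 = - 9310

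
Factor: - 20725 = -5^2*829^1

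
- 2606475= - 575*4533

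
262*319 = 83578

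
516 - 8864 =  - 8348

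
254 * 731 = 185674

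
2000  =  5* 400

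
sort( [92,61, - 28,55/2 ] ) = [ - 28 , 55/2 , 61, 92] 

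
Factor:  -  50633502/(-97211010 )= 5^( - 1 ) * 13^( -1 )*53^ (-1)*4703^(-1 )*8438917^1=8438917/16201835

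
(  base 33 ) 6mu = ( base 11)5528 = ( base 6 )53430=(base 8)16172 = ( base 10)7290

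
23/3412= 23/3412=0.01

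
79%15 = 4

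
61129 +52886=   114015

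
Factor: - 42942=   -2^1*3^1* 17^1*421^1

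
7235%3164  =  907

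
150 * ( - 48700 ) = -7305000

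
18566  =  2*9283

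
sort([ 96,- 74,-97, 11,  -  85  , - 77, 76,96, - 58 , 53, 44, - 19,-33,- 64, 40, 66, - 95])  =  [-97, - 95,- 85, - 77, - 74 , - 64, - 58, - 33, - 19, 11, 40, 44,53,  66, 76, 96, 96]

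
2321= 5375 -3054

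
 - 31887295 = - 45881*695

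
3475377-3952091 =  - 476714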